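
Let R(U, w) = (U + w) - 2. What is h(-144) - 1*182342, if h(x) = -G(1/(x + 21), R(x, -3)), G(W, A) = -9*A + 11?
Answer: -183694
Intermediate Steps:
R(U, w) = -2 + U + w
G(W, A) = 11 - 9*A
h(x) = -56 + 9*x (h(x) = -(11 - 9*(-2 + x - 3)) = -(11 - 9*(-5 + x)) = -(11 + (45 - 9*x)) = -(56 - 9*x) = -56 + 9*x)
h(-144) - 1*182342 = (-56 + 9*(-144)) - 1*182342 = (-56 - 1296) - 182342 = -1352 - 182342 = -183694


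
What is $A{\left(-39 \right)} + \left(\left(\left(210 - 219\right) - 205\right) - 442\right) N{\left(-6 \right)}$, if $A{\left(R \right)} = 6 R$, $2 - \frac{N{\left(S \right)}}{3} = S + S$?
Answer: $-27786$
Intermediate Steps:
$N{\left(S \right)} = 6 - 6 S$ ($N{\left(S \right)} = 6 - 3 \left(S + S\right) = 6 - 3 \cdot 2 S = 6 - 6 S$)
$A{\left(-39 \right)} + \left(\left(\left(210 - 219\right) - 205\right) - 442\right) N{\left(-6 \right)} = 6 \left(-39\right) + \left(\left(\left(210 - 219\right) - 205\right) - 442\right) \left(6 - -36\right) = -234 + \left(\left(-9 - 205\right) - 442\right) \left(6 + 36\right) = -234 + \left(-214 - 442\right) 42 = -234 - 27552 = -27786$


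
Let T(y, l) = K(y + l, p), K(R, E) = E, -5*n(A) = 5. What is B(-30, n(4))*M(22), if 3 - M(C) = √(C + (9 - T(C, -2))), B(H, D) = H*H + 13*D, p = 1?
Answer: 2661 - 887*√30 ≈ -2197.3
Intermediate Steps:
n(A) = -1 (n(A) = -⅕*5 = -1)
T(y, l) = 1
B(H, D) = H² + 13*D
M(C) = 3 - √(8 + C) (M(C) = 3 - √(C + (9 - 1*1)) = 3 - √(C + (9 - 1)) = 3 - √(C + 8) = 3 - √(8 + C))
B(-30, n(4))*M(22) = ((-30)² + 13*(-1))*(3 - √(8 + 22)) = (900 - 13)*(3 - √30) = 887*(3 - √30) = 2661 - 887*√30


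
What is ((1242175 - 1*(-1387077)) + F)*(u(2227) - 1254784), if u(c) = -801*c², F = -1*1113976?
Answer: -6021460611348588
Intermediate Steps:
F = -1113976
((1242175 - 1*(-1387077)) + F)*(u(2227) - 1254784) = ((1242175 - 1*(-1387077)) - 1113976)*(-801*2227² - 1254784) = ((1242175 + 1387077) - 1113976)*(-801*4959529 - 1254784) = (2629252 - 1113976)*(-3972582729 - 1254784) = 1515276*(-3973837513) = -6021460611348588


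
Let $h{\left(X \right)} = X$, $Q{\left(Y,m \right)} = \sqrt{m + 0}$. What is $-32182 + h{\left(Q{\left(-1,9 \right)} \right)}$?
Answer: $-32179$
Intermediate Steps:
$Q{\left(Y,m \right)} = \sqrt{m}$
$-32182 + h{\left(Q{\left(-1,9 \right)} \right)} = -32182 + \sqrt{9} = -32182 + 3 = -32179$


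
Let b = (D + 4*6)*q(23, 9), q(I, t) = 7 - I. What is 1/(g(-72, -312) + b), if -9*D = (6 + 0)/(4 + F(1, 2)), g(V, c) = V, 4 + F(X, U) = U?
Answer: -3/1352 ≈ -0.0022189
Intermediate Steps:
F(X, U) = -4 + U
D = -⅓ (D = -(6 + 0)/(9*(4 + (-4 + 2))) = -2/(3*(4 - 2)) = -2/(3*2) = -⅑*3 = -⅓ ≈ -0.33333)
b = -1136/3 (b = (-⅓ + 4*6)*(7 - 1*23) = (-⅓ + 24)*(7 - 23) = (71/3)*(-16) = -1136/3 ≈ -378.67)
1/(g(-72, -312) + b) = 1/(-72 - 1136/3) = 1/(-1352/3) = -3/1352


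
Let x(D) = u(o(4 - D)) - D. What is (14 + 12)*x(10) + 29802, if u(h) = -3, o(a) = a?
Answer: 29464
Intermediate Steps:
x(D) = -3 - D
(14 + 12)*x(10) + 29802 = (14 + 12)*(-3 - 1*10) + 29802 = 26*(-3 - 10) + 29802 = 26*(-13) + 29802 = -338 + 29802 = 29464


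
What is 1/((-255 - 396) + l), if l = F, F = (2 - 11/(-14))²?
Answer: -196/126075 ≈ -0.0015546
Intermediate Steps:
F = 1521/196 (F = (2 - 11*(-1/14))² = (2 + 11/14)² = (39/14)² = 1521/196 ≈ 7.7602)
l = 1521/196 ≈ 7.7602
1/((-255 - 396) + l) = 1/((-255 - 396) + 1521/196) = 1/(-651 + 1521/196) = 1/(-126075/196) = -196/126075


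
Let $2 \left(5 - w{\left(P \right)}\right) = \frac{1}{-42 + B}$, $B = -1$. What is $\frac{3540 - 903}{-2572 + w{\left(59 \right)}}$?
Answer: $- \frac{25198}{24529} \approx -1.0273$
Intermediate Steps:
$w{\left(P \right)} = \frac{431}{86}$ ($w{\left(P \right)} = 5 - \frac{1}{2 \left(-42 - 1\right)} = 5 - \frac{1}{2 \left(-43\right)} = 5 - - \frac{1}{86} = 5 + \frac{1}{86} = \frac{431}{86}$)
$\frac{3540 - 903}{-2572 + w{\left(59 \right)}} = \frac{3540 - 903}{-2572 + \frac{431}{86}} = \frac{2637}{- \frac{220761}{86}} = 2637 \left(- \frac{86}{220761}\right) = - \frac{25198}{24529}$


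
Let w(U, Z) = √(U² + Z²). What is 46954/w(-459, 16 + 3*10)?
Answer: 46954*√212797/212797 ≈ 101.79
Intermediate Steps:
46954/w(-459, 16 + 3*10) = 46954/(√((-459)² + (16 + 3*10)²)) = 46954/(√(210681 + (16 + 30)²)) = 46954/(√(210681 + 46²)) = 46954/(√(210681 + 2116)) = 46954/(√212797) = 46954*(√212797/212797) = 46954*√212797/212797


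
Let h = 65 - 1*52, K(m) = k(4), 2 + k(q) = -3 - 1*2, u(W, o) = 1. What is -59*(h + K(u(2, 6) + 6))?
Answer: -354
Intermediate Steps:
k(q) = -7 (k(q) = -2 + (-3 - 1*2) = -2 + (-3 - 2) = -2 - 5 = -7)
K(m) = -7
h = 13 (h = 65 - 52 = 13)
-59*(h + K(u(2, 6) + 6)) = -59*(13 - 7) = -59*6 = -354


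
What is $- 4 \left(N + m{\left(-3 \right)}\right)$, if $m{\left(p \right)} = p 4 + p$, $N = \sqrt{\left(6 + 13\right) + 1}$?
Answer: $60 - 8 \sqrt{5} \approx 42.111$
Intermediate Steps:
$N = 2 \sqrt{5}$ ($N = \sqrt{19 + 1} = \sqrt{20} = 2 \sqrt{5} \approx 4.4721$)
$m{\left(p \right)} = 5 p$ ($m{\left(p \right)} = 4 p + p = 5 p$)
$- 4 \left(N + m{\left(-3 \right)}\right) = - 4 \left(2 \sqrt{5} + 5 \left(-3\right)\right) = - 4 \left(2 \sqrt{5} - 15\right) = - 4 \left(-15 + 2 \sqrt{5}\right) = 60 - 8 \sqrt{5}$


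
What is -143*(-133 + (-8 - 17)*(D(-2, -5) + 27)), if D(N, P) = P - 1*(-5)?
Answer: 115544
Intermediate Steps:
D(N, P) = 5 + P (D(N, P) = P + 5 = 5 + P)
-143*(-133 + (-8 - 17)*(D(-2, -5) + 27)) = -143*(-133 + (-8 - 17)*((5 - 5) + 27)) = -143*(-133 - 25*(0 + 27)) = -143*(-133 - 25*27) = -143*(-133 - 675) = -143*(-808) = 115544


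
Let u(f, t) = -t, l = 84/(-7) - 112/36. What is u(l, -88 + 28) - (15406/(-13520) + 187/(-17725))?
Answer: 1465411959/23964200 ≈ 61.150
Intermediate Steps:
l = -136/9 (l = 84*(-⅐) - 112*1/36 = -12 - 28/9 = -136/9 ≈ -15.111)
u(l, -88 + 28) - (15406/(-13520) + 187/(-17725)) = -(-88 + 28) - (15406/(-13520) + 187/(-17725)) = -1*(-60) - (15406*(-1/13520) + 187*(-1/17725)) = 60 - (-7703/6760 - 187/17725) = 60 - 1*(-27559959/23964200) = 60 + 27559959/23964200 = 1465411959/23964200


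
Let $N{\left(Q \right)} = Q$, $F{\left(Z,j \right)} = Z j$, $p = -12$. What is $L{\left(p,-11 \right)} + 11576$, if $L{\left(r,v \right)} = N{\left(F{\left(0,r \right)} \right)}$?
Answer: $11576$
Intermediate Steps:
$L{\left(r,v \right)} = 0$ ($L{\left(r,v \right)} = 0 r = 0$)
$L{\left(p,-11 \right)} + 11576 = 0 + 11576 = 11576$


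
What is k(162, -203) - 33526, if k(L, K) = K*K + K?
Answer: 7480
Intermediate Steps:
k(L, K) = K + K² (k(L, K) = K² + K = K + K²)
k(162, -203) - 33526 = -203*(1 - 203) - 33526 = -203*(-202) - 33526 = 41006 - 33526 = 7480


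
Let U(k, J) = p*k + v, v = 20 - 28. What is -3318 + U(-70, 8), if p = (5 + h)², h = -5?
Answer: -3326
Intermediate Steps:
p = 0 (p = (5 - 5)² = 0² = 0)
v = -8
U(k, J) = -8 (U(k, J) = 0*k - 8 = 0 - 8 = -8)
-3318 + U(-70, 8) = -3318 - 8 = -3326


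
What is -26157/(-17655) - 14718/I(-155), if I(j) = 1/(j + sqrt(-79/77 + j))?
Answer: 13425400369/5885 - 1338*I*sqrt(925078)/7 ≈ 2.2813e+6 - 1.8384e+5*I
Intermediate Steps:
I(j) = 1/(j + sqrt(-79/77 + j)) (I(j) = 1/(j + sqrt(-79*1/77 + j)) = 1/(j + sqrt(-79/77 + j)))
-26157/(-17655) - 14718/I(-155) = -26157/(-17655) - 14718*sqrt(77)*(sqrt(-79 + 77*(-155)) - 155*sqrt(77))/77 = -26157*(-1/17655) - 14718*sqrt(77)*(sqrt(-79 - 11935) - 155*sqrt(77))/77 = 8719/5885 - 14718*sqrt(77)*(sqrt(-12014) - 155*sqrt(77))/77 = 8719/5885 - 14718*sqrt(77)*(I*sqrt(12014) - 155*sqrt(77))/77 = 8719/5885 - 14718*sqrt(77)*(-155*sqrt(77) + I*sqrt(12014))/77 = 8719/5885 - 1338*sqrt(77)*(-155*sqrt(77) + I*sqrt(12014))/7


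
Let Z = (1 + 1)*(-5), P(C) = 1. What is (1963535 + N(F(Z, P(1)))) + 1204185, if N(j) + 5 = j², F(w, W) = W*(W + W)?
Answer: 3167719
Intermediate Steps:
Z = -10 (Z = 2*(-5) = -10)
F(w, W) = 2*W² (F(w, W) = W*(2*W) = 2*W²)
N(j) = -5 + j²
(1963535 + N(F(Z, P(1)))) + 1204185 = (1963535 + (-5 + (2*1²)²)) + 1204185 = (1963535 + (-5 + (2*1)²)) + 1204185 = (1963535 + (-5 + 2²)) + 1204185 = (1963535 + (-5 + 4)) + 1204185 = (1963535 - 1) + 1204185 = 1963534 + 1204185 = 3167719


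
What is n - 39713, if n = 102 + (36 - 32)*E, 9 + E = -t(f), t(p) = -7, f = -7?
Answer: -39619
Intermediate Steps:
E = -2 (E = -9 - 1*(-7) = -9 + 7 = -2)
n = 94 (n = 102 + (36 - 32)*(-2) = 102 + 4*(-2) = 102 - 8 = 94)
n - 39713 = 94 - 39713 = -39619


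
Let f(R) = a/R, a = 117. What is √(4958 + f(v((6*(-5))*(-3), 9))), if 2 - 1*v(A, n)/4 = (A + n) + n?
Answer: 5*√8912798/212 ≈ 70.411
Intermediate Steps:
v(A, n) = 8 - 8*n - 4*A (v(A, n) = 8 - 4*((A + n) + n) = 8 - 4*(A + 2*n) = 8 + (-8*n - 4*A) = 8 - 8*n - 4*A)
f(R) = 117/R
√(4958 + f(v((6*(-5))*(-3), 9))) = √(4958 + 117/(8 - 8*9 - 4*6*(-5)*(-3))) = √(4958 + 117/(8 - 72 - (-120)*(-3))) = √(4958 + 117/(8 - 72 - 4*90)) = √(4958 + 117/(8 - 72 - 360)) = √(4958 + 117/(-424)) = √(4958 + 117*(-1/424)) = √(4958 - 117/424) = √(2102075/424) = 5*√8912798/212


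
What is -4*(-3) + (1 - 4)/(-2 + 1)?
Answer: 15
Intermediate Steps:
-4*(-3) + (1 - 4)/(-2 + 1) = 12 - 3/(-1) = 12 - 3*(-1) = 12 + 3 = 15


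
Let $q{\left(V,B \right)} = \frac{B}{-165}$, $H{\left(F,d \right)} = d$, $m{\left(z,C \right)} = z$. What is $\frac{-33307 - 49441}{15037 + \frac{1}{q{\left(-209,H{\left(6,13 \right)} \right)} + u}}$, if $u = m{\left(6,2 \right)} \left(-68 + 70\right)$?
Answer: $- \frac{40691329}{7394486} \approx -5.5029$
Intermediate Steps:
$q{\left(V,B \right)} = - \frac{B}{165}$ ($q{\left(V,B \right)} = B \left(- \frac{1}{165}\right) = - \frac{B}{165}$)
$u = 12$ ($u = 6 \left(-68 + 70\right) = 6 \cdot 2 = 12$)
$\frac{-33307 - 49441}{15037 + \frac{1}{q{\left(-209,H{\left(6,13 \right)} \right)} + u}} = \frac{-33307 - 49441}{15037 + \frac{1}{\left(- \frac{1}{165}\right) 13 + 12}} = - \frac{82748}{15037 + \frac{1}{- \frac{13}{165} + 12}} = - \frac{82748}{15037 + \frac{1}{\frac{1967}{165}}} = - \frac{82748}{15037 + \frac{165}{1967}} = - \frac{82748}{\frac{29577944}{1967}} = \left(-82748\right) \frac{1967}{29577944} = - \frac{40691329}{7394486}$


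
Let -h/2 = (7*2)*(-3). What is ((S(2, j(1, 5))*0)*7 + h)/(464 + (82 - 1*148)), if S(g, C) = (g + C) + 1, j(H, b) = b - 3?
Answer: 42/199 ≈ 0.21106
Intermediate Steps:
j(H, b) = -3 + b
S(g, C) = 1 + C + g (S(g, C) = (C + g) + 1 = 1 + C + g)
h = 84 (h = -2*7*2*(-3) = -28*(-3) = -2*(-42) = 84)
((S(2, j(1, 5))*0)*7 + h)/(464 + (82 - 1*148)) = (((1 + (-3 + 5) + 2)*0)*7 + 84)/(464 + (82 - 1*148)) = (((1 + 2 + 2)*0)*7 + 84)/(464 + (82 - 148)) = ((5*0)*7 + 84)/(464 - 66) = (0*7 + 84)/398 = (0 + 84)*(1/398) = 84*(1/398) = 42/199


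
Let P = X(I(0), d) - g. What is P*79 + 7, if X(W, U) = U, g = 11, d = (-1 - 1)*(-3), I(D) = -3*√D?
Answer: -388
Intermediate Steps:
d = 6 (d = -2*(-3) = 6)
P = -5 (P = 6 - 1*11 = 6 - 11 = -5)
P*79 + 7 = -5*79 + 7 = -395 + 7 = -388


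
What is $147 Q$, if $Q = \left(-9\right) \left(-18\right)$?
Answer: $23814$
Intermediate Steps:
$Q = 162$
$147 Q = 147 \cdot 162 = 23814$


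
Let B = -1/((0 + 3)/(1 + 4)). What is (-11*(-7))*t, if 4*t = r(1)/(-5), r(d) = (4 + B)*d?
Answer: -539/60 ≈ -8.9833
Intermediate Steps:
B = -5/3 (B = -1/(3/5) = -1/(3*(1/5)) = -1/3/5 = -1*5/3 = -5/3 ≈ -1.6667)
r(d) = 7*d/3 (r(d) = (4 - 5/3)*d = 7*d/3)
t = -7/60 (t = (((7/3)*1)/(-5))/4 = ((7/3)*(-1/5))/4 = (1/4)*(-7/15) = -7/60 ≈ -0.11667)
(-11*(-7))*t = -11*(-7)*(-7/60) = 77*(-7/60) = -539/60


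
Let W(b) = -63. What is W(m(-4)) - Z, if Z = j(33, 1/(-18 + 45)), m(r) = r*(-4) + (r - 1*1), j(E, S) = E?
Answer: -96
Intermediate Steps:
m(r) = -1 - 3*r (m(r) = -4*r + (r - 1) = -4*r + (-1 + r) = -1 - 3*r)
Z = 33
W(m(-4)) - Z = -63 - 1*33 = -63 - 33 = -96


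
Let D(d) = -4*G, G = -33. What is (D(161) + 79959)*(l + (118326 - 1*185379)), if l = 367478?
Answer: 24061338675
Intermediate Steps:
D(d) = 132 (D(d) = -4*(-33) = 132)
(D(161) + 79959)*(l + (118326 - 1*185379)) = (132 + 79959)*(367478 + (118326 - 1*185379)) = 80091*(367478 + (118326 - 185379)) = 80091*(367478 - 67053) = 80091*300425 = 24061338675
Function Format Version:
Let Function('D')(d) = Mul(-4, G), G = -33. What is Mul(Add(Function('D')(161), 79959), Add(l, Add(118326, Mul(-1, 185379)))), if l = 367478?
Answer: 24061338675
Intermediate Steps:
Function('D')(d) = 132 (Function('D')(d) = Mul(-4, -33) = 132)
Mul(Add(Function('D')(161), 79959), Add(l, Add(118326, Mul(-1, 185379)))) = Mul(Add(132, 79959), Add(367478, Add(118326, Mul(-1, 185379)))) = Mul(80091, Add(367478, Add(118326, -185379))) = Mul(80091, Add(367478, -67053)) = Mul(80091, 300425) = 24061338675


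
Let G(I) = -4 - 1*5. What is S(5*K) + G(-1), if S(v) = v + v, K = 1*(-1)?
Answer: -19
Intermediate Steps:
K = -1
S(v) = 2*v
G(I) = -9 (G(I) = -4 - 5 = -9)
S(5*K) + G(-1) = 2*(5*(-1)) - 9 = 2*(-5) - 9 = -10 - 9 = -19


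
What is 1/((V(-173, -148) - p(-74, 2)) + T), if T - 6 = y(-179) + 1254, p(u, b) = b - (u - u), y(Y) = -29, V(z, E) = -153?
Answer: 1/1076 ≈ 0.00092937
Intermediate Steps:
p(u, b) = b (p(u, b) = b - 1*0 = b + 0 = b)
T = 1231 (T = 6 + (-29 + 1254) = 6 + 1225 = 1231)
1/((V(-173, -148) - p(-74, 2)) + T) = 1/((-153 - 1*2) + 1231) = 1/((-153 - 2) + 1231) = 1/(-155 + 1231) = 1/1076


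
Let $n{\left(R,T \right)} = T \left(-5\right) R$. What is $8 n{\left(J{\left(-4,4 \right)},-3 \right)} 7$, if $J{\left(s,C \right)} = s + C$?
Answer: $0$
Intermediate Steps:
$J{\left(s,C \right)} = C + s$
$n{\left(R,T \right)} = - 5 R T$ ($n{\left(R,T \right)} = - 5 T R = - 5 R T$)
$8 n{\left(J{\left(-4,4 \right)},-3 \right)} 7 = 8 \left(\left(-5\right) \left(4 - 4\right) \left(-3\right)\right) 7 = 8 \left(\left(-5\right) 0 \left(-3\right)\right) 7 = 8 \cdot 0 \cdot 7 = 0 \cdot 7 = 0$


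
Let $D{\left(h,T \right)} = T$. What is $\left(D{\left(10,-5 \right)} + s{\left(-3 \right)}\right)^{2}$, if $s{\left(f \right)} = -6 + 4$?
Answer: $49$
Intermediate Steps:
$s{\left(f \right)} = -2$
$\left(D{\left(10,-5 \right)} + s{\left(-3 \right)}\right)^{2} = \left(-5 - 2\right)^{2} = \left(-7\right)^{2} = 49$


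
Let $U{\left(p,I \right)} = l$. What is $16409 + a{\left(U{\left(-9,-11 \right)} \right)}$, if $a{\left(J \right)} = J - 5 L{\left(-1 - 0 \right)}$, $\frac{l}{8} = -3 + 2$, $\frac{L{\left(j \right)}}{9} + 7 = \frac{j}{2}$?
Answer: $\frac{33477}{2} \approx 16739.0$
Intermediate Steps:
$L{\left(j \right)} = -63 + \frac{9 j}{2}$ ($L{\left(j \right)} = -63 + 9 \frac{j}{2} = -63 + \frac{9 j}{2}$)
$l = -8$ ($l = 8 \left(-3 + 2\right) = 8 \left(-1\right) = -8$)
$U{\left(p,I \right)} = -8$
$a{\left(J \right)} = \frac{675}{2} + J$ ($a{\left(J \right)} = J - 5 \left(-63 + \frac{9 \left(-1 - 0\right)}{2}\right) = J - 5 \left(-63 + \frac{9 \left(-1 + 0\right)}{2}\right) = J - 5 \left(-63 + \frac{9}{2} \left(-1\right)\right) = J - 5 \left(-63 - \frac{9}{2}\right) = J - - \frac{675}{2} = J + \frac{675}{2} = \frac{675}{2} + J$)
$16409 + a{\left(U{\left(-9,-11 \right)} \right)} = 16409 + \left(\frac{675}{2} - 8\right) = 16409 + \frac{659}{2} = \frac{33477}{2}$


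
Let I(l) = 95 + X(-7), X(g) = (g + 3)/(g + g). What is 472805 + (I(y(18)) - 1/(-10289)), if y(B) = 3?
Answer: 34059697285/72023 ≈ 4.7290e+5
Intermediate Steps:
X(g) = (3 + g)/(2*g) (X(g) = (3 + g)/((2*g)) = (3 + g)*(1/(2*g)) = (3 + g)/(2*g))
I(l) = 667/7 (I(l) = 95 + (1/2)*(3 - 7)/(-7) = 95 + (1/2)*(-1/7)*(-4) = 95 + 2/7 = 667/7)
472805 + (I(y(18)) - 1/(-10289)) = 472805 + (667/7 - 1/(-10289)) = 472805 + (667/7 - 1*(-1/10289)) = 472805 + (667/7 + 1/10289) = 472805 + 6862770/72023 = 34059697285/72023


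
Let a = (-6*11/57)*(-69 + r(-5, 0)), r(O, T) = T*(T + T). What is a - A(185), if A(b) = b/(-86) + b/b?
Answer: 132429/1634 ≈ 81.046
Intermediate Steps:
r(O, T) = 2*T**2 (r(O, T) = T*(2*T) = 2*T**2)
A(b) = 1 - b/86 (A(b) = b*(-1/86) + 1 = -b/86 + 1 = 1 - b/86)
a = 1518/19 (a = (-6*11/57)*(-69 + 2*0**2) = (-66*1/57)*(-69 + 2*0) = -22*(-69 + 0)/19 = -22/19*(-69) = 1518/19 ≈ 79.895)
a - A(185) = 1518/19 - (1 - 1/86*185) = 1518/19 - (1 - 185/86) = 1518/19 - 1*(-99/86) = 1518/19 + 99/86 = 132429/1634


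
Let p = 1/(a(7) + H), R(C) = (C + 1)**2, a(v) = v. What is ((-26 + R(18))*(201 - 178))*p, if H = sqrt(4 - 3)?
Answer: 7705/8 ≈ 963.13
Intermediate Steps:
H = 1 (H = sqrt(1) = 1)
R(C) = (1 + C)**2
p = 1/8 (p = 1/(7 + 1) = 1/8 ≈ 0.12500)
((-26 + R(18))*(201 - 178))*p = ((-26 + (1 + 18)**2)*(201 - 178))*(1/8) = ((-26 + 19**2)*23)*(1/8) = ((-26 + 361)*23)*(1/8) = (335*23)*(1/8) = 7705*(1/8) = 7705/8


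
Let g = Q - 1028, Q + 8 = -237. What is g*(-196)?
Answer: 249508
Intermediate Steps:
Q = -245 (Q = -8 - 237 = -245)
g = -1273 (g = -245 - 1028 = -1273)
g*(-196) = -1273*(-196) = 249508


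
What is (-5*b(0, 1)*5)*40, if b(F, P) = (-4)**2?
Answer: -16000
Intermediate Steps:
b(F, P) = 16
(-5*b(0, 1)*5)*40 = (-5*16*5)*40 = -80*5*40 = -400*40 = -16000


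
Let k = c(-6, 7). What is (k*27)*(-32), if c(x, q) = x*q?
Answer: 36288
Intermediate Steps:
c(x, q) = q*x
k = -42 (k = 7*(-6) = -42)
(k*27)*(-32) = -42*27*(-32) = -1134*(-32) = 36288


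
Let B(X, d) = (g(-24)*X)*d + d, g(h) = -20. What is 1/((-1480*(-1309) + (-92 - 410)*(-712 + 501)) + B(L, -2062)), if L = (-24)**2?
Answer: 1/25795420 ≈ 3.8767e-8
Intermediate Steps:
L = 576
B(X, d) = d - 20*X*d (B(X, d) = (-20*X)*d + d = -20*X*d + d = d - 20*X*d)
1/((-1480*(-1309) + (-92 - 410)*(-712 + 501)) + B(L, -2062)) = 1/((-1480*(-1309) + (-92 - 410)*(-712 + 501)) - 2062*(1 - 20*576)) = 1/((1937320 - 502*(-211)) - 2062*(1 - 11520)) = 1/((1937320 + 105922) - 2062*(-11519)) = 1/(2043242 + 23752178) = 1/25795420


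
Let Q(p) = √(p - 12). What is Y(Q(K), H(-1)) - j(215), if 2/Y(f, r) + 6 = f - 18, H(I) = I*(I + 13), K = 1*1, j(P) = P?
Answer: -126253/587 - 2*I*√11/587 ≈ -215.08 - 0.0113*I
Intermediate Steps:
K = 1
Q(p) = √(-12 + p)
H(I) = I*(13 + I)
Y(f, r) = 2/(-24 + f) (Y(f, r) = 2/(-6 + (f - 18)) = 2/(-6 + (-18 + f)) = 2/(-24 + f))
Y(Q(K), H(-1)) - j(215) = 2/(-24 + √(-12 + 1)) - 1*215 = 2/(-24 + √(-11)) - 215 = 2/(-24 + I*√11) - 215 = -215 + 2/(-24 + I*√11)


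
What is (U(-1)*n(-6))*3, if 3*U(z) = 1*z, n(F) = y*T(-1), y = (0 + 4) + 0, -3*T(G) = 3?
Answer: 4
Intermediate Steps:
T(G) = -1 (T(G) = -⅓*3 = -1)
y = 4 (y = 4 + 0 = 4)
n(F) = -4 (n(F) = 4*(-1) = -4)
U(z) = z/3 (U(z) = (1*z)/3 = z/3)
(U(-1)*n(-6))*3 = (((⅓)*(-1))*(-4))*3 = -⅓*(-4)*3 = (4/3)*3 = 4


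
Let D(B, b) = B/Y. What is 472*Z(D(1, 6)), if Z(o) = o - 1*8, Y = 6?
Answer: -11092/3 ≈ -3697.3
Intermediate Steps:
D(B, b) = B/6
Z(o) = -8 + o (Z(o) = o - 8 = -8 + o)
472*Z(D(1, 6)) = 472*(-8 + (⅙)*1) = 472*(-8 + ⅙) = 472*(-47/6) = -11092/3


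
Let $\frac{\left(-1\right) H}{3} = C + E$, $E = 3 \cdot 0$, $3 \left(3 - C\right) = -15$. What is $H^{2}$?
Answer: $576$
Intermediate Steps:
$C = 8$ ($C = 3 - -5 = 3 + 5 = 8$)
$E = 0$
$H = -24$ ($H = - 3 \left(8 + 0\right) = \left(-3\right) 8 = -24$)
$H^{2} = \left(-24\right)^{2} = 576$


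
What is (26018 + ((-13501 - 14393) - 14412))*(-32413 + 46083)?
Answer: -222656960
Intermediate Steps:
(26018 + ((-13501 - 14393) - 14412))*(-32413 + 46083) = (26018 + (-27894 - 14412))*13670 = (26018 - 42306)*13670 = -16288*13670 = -222656960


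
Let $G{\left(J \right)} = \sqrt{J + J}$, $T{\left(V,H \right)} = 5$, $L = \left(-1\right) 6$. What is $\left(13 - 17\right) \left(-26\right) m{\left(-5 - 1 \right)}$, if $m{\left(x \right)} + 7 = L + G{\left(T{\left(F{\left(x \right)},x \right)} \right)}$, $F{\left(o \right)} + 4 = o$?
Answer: $-1352 + 104 \sqrt{10} \approx -1023.1$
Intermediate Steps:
$F{\left(o \right)} = -4 + o$
$L = -6$
$G{\left(J \right)} = \sqrt{2} \sqrt{J}$ ($G{\left(J \right)} = \sqrt{2 J} = \sqrt{2} \sqrt{J}$)
$m{\left(x \right)} = -13 + \sqrt{10}$ ($m{\left(x \right)} = -7 - \left(6 - \sqrt{2} \sqrt{5}\right) = -7 - \left(6 - \sqrt{10}\right) = -13 + \sqrt{10}$)
$\left(13 - 17\right) \left(-26\right) m{\left(-5 - 1 \right)} = \left(13 - 17\right) \left(-26\right) \left(-13 + \sqrt{10}\right) = \left(-4\right) \left(-26\right) \left(-13 + \sqrt{10}\right) = 104 \left(-13 + \sqrt{10}\right) = -1352 + 104 \sqrt{10}$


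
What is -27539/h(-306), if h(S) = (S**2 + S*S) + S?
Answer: -27539/186966 ≈ -0.14729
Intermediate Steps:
h(S) = S + 2*S**2 (h(S) = (S**2 + S**2) + S = 2*S**2 + S = S + 2*S**2)
-27539/h(-306) = -27539*(-1/(306*(1 + 2*(-306)))) = -27539*(-1/(306*(1 - 612))) = -27539/((-306*(-611))) = -27539/186966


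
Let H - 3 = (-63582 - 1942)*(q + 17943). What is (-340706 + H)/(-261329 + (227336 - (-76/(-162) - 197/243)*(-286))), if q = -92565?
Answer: -1188073467675/8284037 ≈ -1.4342e+5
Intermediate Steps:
H = 4889531931 (H = 3 + (-63582 - 1942)*(-92565 + 17943) = 3 - 65524*(-74622) = 3 + 4889531928 = 4889531931)
(-340706 + H)/(-261329 + (227336 - (-76/(-162) - 197/243)*(-286))) = (-340706 + 4889531931)/(-261329 + (227336 - (-76/(-162) - 197/243)*(-286))) = 4889191225/(-261329 + (227336 - (-76*(-1/162) - 197*1/243)*(-286))) = 4889191225/(-261329 + (227336 - (38/81 - 197/243)*(-286))) = 4889191225/(-261329 + (227336 - (-83)*(-286)/243)) = 4889191225/(-261329 + (227336 - 1*23738/243)) = 4889191225/(-261329 + (227336 - 23738/243)) = 4889191225/(-261329 + 55218910/243) = 4889191225/(-8284037/243) = 4889191225*(-243/8284037) = -1188073467675/8284037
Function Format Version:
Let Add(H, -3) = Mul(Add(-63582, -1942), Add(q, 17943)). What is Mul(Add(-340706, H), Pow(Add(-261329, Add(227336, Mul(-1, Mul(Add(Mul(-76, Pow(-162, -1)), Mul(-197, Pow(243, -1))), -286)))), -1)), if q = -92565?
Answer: Rational(-1188073467675, 8284037) ≈ -1.4342e+5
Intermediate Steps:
H = 4889531931 (H = Add(3, Mul(Add(-63582, -1942), Add(-92565, 17943))) = Add(3, Mul(-65524, -74622)) = Add(3, 4889531928) = 4889531931)
Mul(Add(-340706, H), Pow(Add(-261329, Add(227336, Mul(-1, Mul(Add(Mul(-76, Pow(-162, -1)), Mul(-197, Pow(243, -1))), -286)))), -1)) = Mul(Add(-340706, 4889531931), Pow(Add(-261329, Add(227336, Mul(-1, Mul(Add(Mul(-76, Pow(-162, -1)), Mul(-197, Pow(243, -1))), -286)))), -1)) = Mul(4889191225, Pow(Add(-261329, Add(227336, Mul(-1, Mul(Add(Mul(-76, Rational(-1, 162)), Mul(-197, Rational(1, 243))), -286)))), -1)) = Mul(4889191225, Pow(Add(-261329, Add(227336, Mul(-1, Mul(Add(Rational(38, 81), Rational(-197, 243)), -286)))), -1)) = Mul(4889191225, Pow(Add(-261329, Add(227336, Mul(-1, Mul(Rational(-83, 243), -286)))), -1)) = Mul(4889191225, Pow(Add(-261329, Add(227336, Mul(-1, Rational(23738, 243)))), -1)) = Mul(4889191225, Pow(Add(-261329, Add(227336, Rational(-23738, 243))), -1)) = Mul(4889191225, Pow(Add(-261329, Rational(55218910, 243)), -1)) = Mul(4889191225, Pow(Rational(-8284037, 243), -1)) = Mul(4889191225, Rational(-243, 8284037)) = Rational(-1188073467675, 8284037)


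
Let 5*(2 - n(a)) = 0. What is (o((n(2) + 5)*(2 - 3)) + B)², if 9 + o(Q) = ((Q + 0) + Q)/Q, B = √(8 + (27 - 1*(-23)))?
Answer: (7 - √58)² ≈ 0.37918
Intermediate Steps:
n(a) = 2 (n(a) = 2 - ⅕*0 = 2 + 0 = 2)
B = √58 (B = √(8 + (27 + 23)) = √(8 + 50) = √58 ≈ 7.6158)
o(Q) = -7 (o(Q) = -9 + ((Q + 0) + Q)/Q = -9 + (Q + Q)/Q = -9 + (2*Q)/Q = -9 + 2 = -7)
(o((n(2) + 5)*(2 - 3)) + B)² = (-7 + √58)²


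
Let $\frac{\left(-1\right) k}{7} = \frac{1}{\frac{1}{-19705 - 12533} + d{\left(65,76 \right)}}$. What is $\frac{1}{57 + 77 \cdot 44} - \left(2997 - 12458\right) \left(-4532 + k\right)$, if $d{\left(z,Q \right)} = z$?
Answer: $- \frac{309533551081306761}{7218890705} \approx -4.2878 \cdot 10^{7}$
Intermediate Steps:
$k = - \frac{225666}{2095469}$ ($k = - \frac{7}{\frac{1}{-19705 - 12533} + 65} = - \frac{7}{\frac{1}{-32238} + 65} = - \frac{7}{- \frac{1}{32238} + 65} = - \frac{7}{\frac{2095469}{32238}} = \left(-7\right) \frac{32238}{2095469} = - \frac{225666}{2095469} \approx -0.10769$)
$\frac{1}{57 + 77 \cdot 44} - \left(2997 - 12458\right) \left(-4532 + k\right) = \frac{1}{57 + 77 \cdot 44} - \left(2997 - 12458\right) \left(-4532 - \frac{225666}{2095469}\right) = \frac{1}{57 + 3388} - \left(-9461\right) \left(- \frac{9496891174}{2095469}\right) = \frac{1}{3445} - \frac{89850087397214}{2095469} = - \frac{309533551081306761}{7218890705}$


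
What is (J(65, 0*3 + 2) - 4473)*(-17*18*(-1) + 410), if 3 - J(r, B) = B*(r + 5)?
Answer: -3300760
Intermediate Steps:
J(r, B) = 3 - B*(5 + r) (J(r, B) = 3 - B*(r + 5) = 3 - B*(5 + r))
(J(65, 0*3 + 2) - 4473)*(-17*18*(-1) + 410) = ((3 - 5*(0*3 + 2) - 1*(0*3 + 2)*65) - 4473)*(-17*18*(-1) + 410) = ((3 - 5*(0 + 2) - 1*(0 + 2)*65) - 4473)*(-306*(-1) + 410) = ((3 - 5*2 - 1*2*65) - 4473)*(306 + 410) = ((3 - 10 - 130) - 4473)*716 = (-137 - 4473)*716 = -4610*716 = -3300760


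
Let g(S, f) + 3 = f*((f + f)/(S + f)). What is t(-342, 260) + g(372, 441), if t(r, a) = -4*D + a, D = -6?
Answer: 205805/271 ≈ 759.43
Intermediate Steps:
t(r, a) = 24 + a (t(r, a) = -4*(-6) + a = 24 + a)
g(S, f) = -3 + 2*f²/(S + f) (g(S, f) = -3 + f*((f + f)/(S + f)) = -3 + f*((2*f)/(S + f)) = -3 + f*(2*f/(S + f)) = -3 + 2*f²/(S + f))
t(-342, 260) + g(372, 441) = (24 + 260) + (-3*372 - 3*441 + 2*441²)/(372 + 441) = 284 + (-1116 - 1323 + 2*194481)/813 = 284 + (-1116 - 1323 + 388962)/813 = 284 + (1/813)*386523 = 284 + 128841/271 = 205805/271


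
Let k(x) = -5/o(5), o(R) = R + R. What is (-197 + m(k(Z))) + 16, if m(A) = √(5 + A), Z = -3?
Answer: -181 + 3*√2/2 ≈ -178.88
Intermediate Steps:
o(R) = 2*R
k(x) = -½ (k(x) = -5/(2*5) = -5/10 = -5*⅒ = -½)
(-197 + m(k(Z))) + 16 = (-197 + √(5 - ½)) + 16 = (-197 + √(9/2)) + 16 = (-197 + 3*√2/2) + 16 = -181 + 3*√2/2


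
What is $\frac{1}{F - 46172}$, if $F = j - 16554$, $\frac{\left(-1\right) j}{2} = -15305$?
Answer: $- \frac{1}{32116} \approx -3.1137 \cdot 10^{-5}$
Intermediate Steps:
$j = 30610$ ($j = \left(-2\right) \left(-15305\right) = 30610$)
$F = 14056$ ($F = 30610 - 16554 = 14056$)
$\frac{1}{F - 46172} = \frac{1}{14056 - 46172} = \frac{1}{-32116} = - \frac{1}{32116}$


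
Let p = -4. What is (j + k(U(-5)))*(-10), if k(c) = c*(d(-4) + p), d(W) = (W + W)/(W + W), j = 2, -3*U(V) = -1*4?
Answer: 20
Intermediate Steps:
U(V) = 4/3 (U(V) = -(-1)*4/3 = -⅓*(-4) = 4/3)
d(W) = 1 (d(W) = (2*W)/((2*W)) = (2*W)*(1/(2*W)) = 1)
k(c) = -3*c (k(c) = c*(1 - 4) = c*(-3) = -3*c)
(j + k(U(-5)))*(-10) = (2 - 3*4/3)*(-10) = (2 - 4)*(-10) = -2*(-10) = 20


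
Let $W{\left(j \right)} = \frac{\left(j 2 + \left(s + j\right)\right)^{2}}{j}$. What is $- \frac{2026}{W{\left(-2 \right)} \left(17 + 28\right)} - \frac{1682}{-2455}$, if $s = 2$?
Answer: $\frac{111587}{17676} \approx 6.3129$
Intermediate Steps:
$W{\left(j \right)} = \frac{\left(2 + 3 j\right)^{2}}{j}$ ($W{\left(j \right)} = \frac{\left(j 2 + \left(2 + j\right)\right)^{2}}{j} = \frac{\left(2 j + \left(2 + j\right)\right)^{2}}{j} = \frac{\left(2 + 3 j\right)^{2}}{j}$)
$- \frac{2026}{W{\left(-2 \right)} \left(17 + 28\right)} - \frac{1682}{-2455} = - \frac{2026}{\frac{\left(2 + 3 \left(-2\right)\right)^{2}}{-2} \left(17 + 28\right)} - \frac{1682}{-2455} = - \frac{2026}{- \frac{\left(2 - 6\right)^{2}}{2} \cdot 45} - - \frac{1682}{2455} = - \frac{2026}{- \frac{\left(-4\right)^{2}}{2} \cdot 45} + \frac{1682}{2455} = - \frac{2026}{\left(- \frac{1}{2}\right) 16 \cdot 45} + \frac{1682}{2455} = - \frac{2026}{\left(-8\right) 45} + \frac{1682}{2455} = - \frac{2026}{-360} + \frac{1682}{2455} = \left(-2026\right) \left(- \frac{1}{360}\right) + \frac{1682}{2455} = \frac{1013}{180} + \frac{1682}{2455} = \frac{111587}{17676}$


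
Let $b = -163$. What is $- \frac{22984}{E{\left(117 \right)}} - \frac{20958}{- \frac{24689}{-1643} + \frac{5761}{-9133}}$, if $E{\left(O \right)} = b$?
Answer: $- \frac{1102289900975}{838360671} \approx -1314.8$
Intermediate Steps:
$E{\left(O \right)} = -163$
$- \frac{22984}{E{\left(117 \right)}} - \frac{20958}{- \frac{24689}{-1643} + \frac{5761}{-9133}} = - \frac{22984}{-163} - \frac{20958}{- \frac{24689}{-1643} + \frac{5761}{-9133}} = \left(-22984\right) \left(- \frac{1}{163}\right) - \frac{20958}{\left(-24689\right) \left(- \frac{1}{1643}\right) + 5761 \left(- \frac{1}{9133}\right)} = \frac{22984}{163} - \frac{20958}{\frac{24689}{1643} - \frac{5761}{9133}} = \frac{22984}{163} - \frac{20958}{\frac{216019314}{15005519}} = \frac{22984}{163} - \frac{7487753981}{5143317} = - \frac{1102289900975}{838360671}$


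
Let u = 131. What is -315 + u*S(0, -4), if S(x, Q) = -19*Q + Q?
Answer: 9117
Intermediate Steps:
S(x, Q) = -18*Q
-315 + u*S(0, -4) = -315 + 131*(-18*(-4)) = -315 + 131*72 = -315 + 9432 = 9117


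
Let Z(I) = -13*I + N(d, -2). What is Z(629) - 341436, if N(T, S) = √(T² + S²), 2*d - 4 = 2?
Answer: -349613 + √13 ≈ -3.4961e+5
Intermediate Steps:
d = 3 (d = 2 + (½)*2 = 2 + 1 = 3)
N(T, S) = √(S² + T²)
Z(I) = √13 - 13*I (Z(I) = -13*I + √((-2)² + 3²) = -13*I + √(4 + 9) = -13*I + √13 = √13 - 13*I)
Z(629) - 341436 = (√13 - 13*629) - 341436 = (√13 - 8177) - 341436 = (-8177 + √13) - 341436 = -349613 + √13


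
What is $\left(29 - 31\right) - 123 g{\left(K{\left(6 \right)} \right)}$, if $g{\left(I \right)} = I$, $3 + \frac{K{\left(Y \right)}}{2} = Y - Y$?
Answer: $736$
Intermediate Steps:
$K{\left(Y \right)} = -6$ ($K{\left(Y \right)} = -6 + 2 \left(Y - Y\right) = -6 + 2 \cdot 0 = -6 + 0 = -6$)
$\left(29 - 31\right) - 123 g{\left(K{\left(6 \right)} \right)} = \left(29 - 31\right) - -738 = \left(29 - 31\right) + 738 = -2 + 738 = 736$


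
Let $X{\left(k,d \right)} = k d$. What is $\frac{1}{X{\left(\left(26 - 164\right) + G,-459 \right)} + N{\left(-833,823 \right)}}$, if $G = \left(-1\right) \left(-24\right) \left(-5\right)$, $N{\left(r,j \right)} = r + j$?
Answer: $\frac{1}{118412} \approx 8.4451 \cdot 10^{-6}$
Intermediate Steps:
$N{\left(r,j \right)} = j + r$
$G = -120$ ($G = 24 \left(-5\right) = -120$)
$X{\left(k,d \right)} = d k$
$\frac{1}{X{\left(\left(26 - 164\right) + G,-459 \right)} + N{\left(-833,823 \right)}} = \frac{1}{- 459 \left(\left(26 - 164\right) - 120\right) + \left(823 - 833\right)} = \frac{1}{- 459 \left(-138 - 120\right) - 10} = \frac{1}{\left(-459\right) \left(-258\right) - 10} = \frac{1}{118422 - 10} = \frac{1}{118412}$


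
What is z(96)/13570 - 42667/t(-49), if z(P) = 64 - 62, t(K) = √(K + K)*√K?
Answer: 1/6785 + 42667*√2/98 ≈ 615.72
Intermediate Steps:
t(K) = K*√2 (t(K) = √(2*K)*√K = (√2*√K)*√K = K*√2)
z(P) = 2
z(96)/13570 - 42667/t(-49) = 2/13570 - 42667*(-√2/98) = 2*(1/13570) - (-42667)*√2/98 = 1/6785 + 42667*√2/98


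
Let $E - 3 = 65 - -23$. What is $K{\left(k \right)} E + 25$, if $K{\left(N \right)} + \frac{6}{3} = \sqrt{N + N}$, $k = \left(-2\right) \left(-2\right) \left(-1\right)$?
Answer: $-157 + 182 i \sqrt{2} \approx -157.0 + 257.39 i$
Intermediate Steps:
$E = 91$ ($E = 3 + \left(65 - -23\right) = 3 + \left(65 + 23\right) = 3 + 88 = 91$)
$k = -4$ ($k = 4 \left(-1\right) = -4$)
$K{\left(N \right)} = -2 + \sqrt{2} \sqrt{N}$ ($K{\left(N \right)} = -2 + \sqrt{N + N} = -2 + \sqrt{2 N} = -2 + \sqrt{2} \sqrt{N}$)
$K{\left(k \right)} E + 25 = \left(-2 + \sqrt{2} \sqrt{-4}\right) 91 + 25 = \left(-2 + \sqrt{2} \cdot 2 i\right) 91 + 25 = \left(-2 + 2 i \sqrt{2}\right) 91 + 25 = \left(-182 + 182 i \sqrt{2}\right) + 25 = -157 + 182 i \sqrt{2}$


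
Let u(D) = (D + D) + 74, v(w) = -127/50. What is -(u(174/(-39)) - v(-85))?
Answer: -43951/650 ≈ -67.617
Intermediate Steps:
v(w) = -127/50 (v(w) = -127*1/50 = -127/50)
u(D) = 74 + 2*D (u(D) = 2*D + 74 = 74 + 2*D)
-(u(174/(-39)) - v(-85)) = -((74 + 2*(174/(-39))) - 1*(-127/50)) = -((74 + 2*(174*(-1/39))) + 127/50) = -((74 + 2*(-58/13)) + 127/50) = -((74 - 116/13) + 127/50) = -(846/13 + 127/50) = -1*43951/650 = -43951/650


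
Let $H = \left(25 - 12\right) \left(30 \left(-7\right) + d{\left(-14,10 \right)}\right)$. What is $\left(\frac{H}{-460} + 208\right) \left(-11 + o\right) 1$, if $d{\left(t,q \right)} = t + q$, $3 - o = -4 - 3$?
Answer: $- \frac{49231}{230} \approx -214.05$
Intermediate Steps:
$o = 10$ ($o = 3 - \left(-4 - 3\right) = 3 - -7 = 3 + 7 = 10$)
$d{\left(t,q \right)} = q + t$
$H = -2782$ ($H = \left(25 - 12\right) \left(30 \left(-7\right) + \left(10 - 14\right)\right) = 13 \left(-210 - 4\right) = 13 \left(-214\right) = -2782$)
$\left(\frac{H}{-460} + 208\right) \left(-11 + o\right) 1 = \left(- \frac{2782}{-460} + 208\right) \left(-11 + 10\right) 1 = \left(\left(-2782\right) \left(- \frac{1}{460}\right) + 208\right) \left(\left(-1\right) 1\right) = \left(\frac{1391}{230} + 208\right) \left(-1\right) = \frac{49231}{230} \left(-1\right) = - \frac{49231}{230}$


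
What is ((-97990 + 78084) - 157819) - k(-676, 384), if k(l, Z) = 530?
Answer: -178255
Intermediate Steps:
((-97990 + 78084) - 157819) - k(-676, 384) = ((-97990 + 78084) - 157819) - 1*530 = (-19906 - 157819) - 530 = -177725 - 530 = -178255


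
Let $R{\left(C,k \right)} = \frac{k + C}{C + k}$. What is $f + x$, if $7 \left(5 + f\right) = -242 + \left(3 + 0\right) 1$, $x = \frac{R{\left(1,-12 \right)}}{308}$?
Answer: $- \frac{12055}{308} \approx -39.14$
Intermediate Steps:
$R{\left(C,k \right)} = 1$ ($R{\left(C,k \right)} = \frac{C + k}{C + k} = 1$)
$x = \frac{1}{308}$ ($x = 1 \cdot \frac{1}{308} = \frac{1}{308} \approx 0.0032468$)
$f = - \frac{274}{7}$ ($f = -5 + \frac{-242 + \left(3 + 0\right) 1}{7} = -5 + \frac{-242 + 3 \cdot 1}{7} = -5 + \frac{-242 + 3}{7} = -5 + \frac{1}{7} \left(-239\right) = -5 - \frac{239}{7} = - \frac{274}{7} \approx -39.143$)
$f + x = - \frac{274}{7} + \frac{1}{308} = - \frac{12055}{308}$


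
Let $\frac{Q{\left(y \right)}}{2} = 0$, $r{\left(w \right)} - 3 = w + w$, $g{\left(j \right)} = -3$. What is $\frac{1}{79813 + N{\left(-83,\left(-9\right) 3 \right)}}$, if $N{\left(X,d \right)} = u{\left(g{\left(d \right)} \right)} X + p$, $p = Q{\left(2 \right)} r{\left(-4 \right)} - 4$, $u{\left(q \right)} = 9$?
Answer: $\frac{1}{79062} \approx 1.2648 \cdot 10^{-5}$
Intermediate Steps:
$r{\left(w \right)} = 3 + 2 w$ ($r{\left(w \right)} = 3 + \left(w + w\right) = 3 + 2 w$)
$Q{\left(y \right)} = 0$ ($Q{\left(y \right)} = 2 \cdot 0 = 0$)
$p = -4$ ($p = 0 \left(3 + 2 \left(-4\right)\right) - 4 = 0 \left(3 - 8\right) - 4 = 0 \left(-5\right) - 4 = 0 - 4 = -4$)
$N{\left(X,d \right)} = -4 + 9 X$ ($N{\left(X,d \right)} = 9 X - 4 = -4 + 9 X$)
$\frac{1}{79813 + N{\left(-83,\left(-9\right) 3 \right)}} = \frac{1}{79813 + \left(-4 + 9 \left(-83\right)\right)} = \frac{1}{79813 - 751} = \frac{1}{79062}$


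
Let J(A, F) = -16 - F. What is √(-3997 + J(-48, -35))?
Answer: 3*I*√442 ≈ 63.071*I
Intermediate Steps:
√(-3997 + J(-48, -35)) = √(-3997 + (-16 - 1*(-35))) = √(-3997 + (-16 + 35)) = √(-3997 + 19) = √(-3978) = 3*I*√442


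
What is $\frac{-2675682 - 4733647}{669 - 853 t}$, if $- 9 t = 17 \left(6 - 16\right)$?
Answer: $\frac{66683961}{138989} \approx 479.78$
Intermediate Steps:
$t = \frac{170}{9}$ ($t = - \frac{17 \left(6 - 16\right)}{9} = - \frac{17 \left(-10\right)}{9} = \left(- \frac{1}{9}\right) \left(-170\right) = \frac{170}{9} \approx 18.889$)
$\frac{-2675682 - 4733647}{669 - 853 t} = \frac{-2675682 - 4733647}{669 - \frac{145010}{9}} = - \frac{7409329}{669 - \frac{145010}{9}} = - \frac{7409329}{- \frac{138989}{9}} = \left(-7409329\right) \left(- \frac{9}{138989}\right) = \frac{66683961}{138989}$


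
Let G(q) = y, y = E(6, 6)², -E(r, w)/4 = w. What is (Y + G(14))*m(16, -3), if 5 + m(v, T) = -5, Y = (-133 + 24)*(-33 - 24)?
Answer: -67890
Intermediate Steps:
Y = 6213 (Y = -109*(-57) = 6213)
m(v, T) = -10 (m(v, T) = -5 - 5 = -10)
E(r, w) = -4*w
y = 576 (y = (-4*6)² = (-24)² = 576)
G(q) = 576
(Y + G(14))*m(16, -3) = (6213 + 576)*(-10) = 6789*(-10) = -67890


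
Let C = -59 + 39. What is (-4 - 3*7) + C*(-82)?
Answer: 1615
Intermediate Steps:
C = -20
(-4 - 3*7) + C*(-82) = (-4 - 3*7) - 20*(-82) = (-4 - 21) + 1640 = -25 + 1640 = 1615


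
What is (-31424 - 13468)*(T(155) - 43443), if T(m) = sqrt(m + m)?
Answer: 1950243156 - 44892*sqrt(310) ≈ 1.9495e+9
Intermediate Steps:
T(m) = sqrt(2)*sqrt(m) (T(m) = sqrt(2*m) = sqrt(2)*sqrt(m))
(-31424 - 13468)*(T(155) - 43443) = (-31424 - 13468)*(sqrt(2)*sqrt(155) - 43443) = -44892*(sqrt(310) - 43443) = -44892*(-43443 + sqrt(310)) = 1950243156 - 44892*sqrt(310)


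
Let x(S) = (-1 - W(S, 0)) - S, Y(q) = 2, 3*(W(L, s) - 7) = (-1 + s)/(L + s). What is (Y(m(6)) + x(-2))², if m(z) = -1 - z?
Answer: 625/36 ≈ 17.361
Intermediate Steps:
W(L, s) = 7 + (-1 + s)/(3*(L + s)) (W(L, s) = 7 + ((-1 + s)/(L + s))/3 = 7 + (-1 + s)/(3*(L + s)))
x(S) = -1 - S - (-1 + 21*S)/(3*S) (x(S) = (-1 - (-1 + 21*S + 22*0)/(3*(S + 0))) - S = (-1 - (-1 + 21*S + 0)/(3*S)) - S = (-1 - (-1 + 21*S)/(3*S)) - S = -1 - S - (-1 + 21*S)/(3*S))
(Y(m(6)) + x(-2))² = (2 + (-8 - 1*(-2) + (⅓)/(-2)))² = (2 + (-8 + 2 + (⅓)*(-½)))² = (2 + (-8 + 2 - ⅙))² = (2 - 37/6)² = (-25/6)² = 625/36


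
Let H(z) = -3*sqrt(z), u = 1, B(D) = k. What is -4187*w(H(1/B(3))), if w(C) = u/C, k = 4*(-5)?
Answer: -8374*I*sqrt(5)/3 ≈ -6241.6*I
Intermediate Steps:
k = -20
B(D) = -20
w(C) = 1/C
-4187*w(H(1/B(3))) = -4187*2*I*sqrt(5)/3 = -8374*I*sqrt(5)/3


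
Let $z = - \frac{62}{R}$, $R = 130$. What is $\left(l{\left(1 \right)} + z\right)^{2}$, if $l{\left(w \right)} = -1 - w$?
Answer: $\frac{25921}{4225} \approx 6.1351$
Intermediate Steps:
$z = - \frac{31}{65}$ ($z = - \frac{62}{130} = \left(-62\right) \frac{1}{130} = - \frac{31}{65} \approx -0.47692$)
$\left(l{\left(1 \right)} + z\right)^{2} = \left(\left(-1 - 1\right) - \frac{31}{65}\right)^{2} = \left(-2 - \frac{31}{65}\right)^{2} = \left(- \frac{161}{65}\right)^{2} = \frac{25921}{4225}$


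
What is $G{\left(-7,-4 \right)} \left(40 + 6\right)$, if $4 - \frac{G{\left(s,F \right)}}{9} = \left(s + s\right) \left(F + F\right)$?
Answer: $-44712$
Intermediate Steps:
$G{\left(s,F \right)} = 36 - 36 F s$ ($G{\left(s,F \right)} = 36 - 9 \left(s + s\right) \left(F + F\right) = 36 - 9 \cdot 2 s 2 F = 36 - 9 \cdot 4 F s = 36 - 36 F s$)
$G{\left(-7,-4 \right)} \left(40 + 6\right) = \left(36 - \left(-144\right) \left(-7\right)\right) \left(40 + 6\right) = \left(36 - 1008\right) 46 = \left(-972\right) 46 = -44712$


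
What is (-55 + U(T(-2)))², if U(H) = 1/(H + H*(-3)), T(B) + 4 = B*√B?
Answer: (-95921*I + 193160*√2)/(32*(-I + 2*√2)) ≈ 3015.8 + 6.472*I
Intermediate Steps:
T(B) = -4 + B^(3/2) (T(B) = -4 + B*√B = -4 + B^(3/2))
U(H) = -1/(2*H) (U(H) = 1/(H - 3*H) = 1/(-2*H) = -1/(2*H))
(-55 + U(T(-2)))² = (-55 - 1/(2*(-4 + (-2)^(3/2))))² = (-55 - 1/(2*(-4 - 2*I*√2)))²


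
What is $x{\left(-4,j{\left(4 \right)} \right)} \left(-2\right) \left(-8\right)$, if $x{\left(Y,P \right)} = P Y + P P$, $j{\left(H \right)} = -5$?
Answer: $720$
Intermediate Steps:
$x{\left(Y,P \right)} = P^{2} + P Y$ ($x{\left(Y,P \right)} = P Y + P^{2} = P^{2} + P Y$)
$x{\left(-4,j{\left(4 \right)} \right)} \left(-2\right) \left(-8\right) = - 5 \left(-5 - 4\right) \left(-2\right) \left(-8\right) = \left(-5\right) \left(-9\right) \left(-2\right) \left(-8\right) = 45 \left(-2\right) \left(-8\right) = \left(-90\right) \left(-8\right) = 720$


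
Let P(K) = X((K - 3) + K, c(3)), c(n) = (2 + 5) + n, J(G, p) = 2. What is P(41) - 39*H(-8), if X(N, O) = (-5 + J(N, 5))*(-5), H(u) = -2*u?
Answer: -609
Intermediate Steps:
c(n) = 7 + n
X(N, O) = 15 (X(N, O) = (-5 + 2)*(-5) = -3*(-5) = 15)
P(K) = 15
P(41) - 39*H(-8) = 15 - 39*(-2*(-8)) = 15 - 39*16 = 15 - 1*624 = 15 - 624 = -609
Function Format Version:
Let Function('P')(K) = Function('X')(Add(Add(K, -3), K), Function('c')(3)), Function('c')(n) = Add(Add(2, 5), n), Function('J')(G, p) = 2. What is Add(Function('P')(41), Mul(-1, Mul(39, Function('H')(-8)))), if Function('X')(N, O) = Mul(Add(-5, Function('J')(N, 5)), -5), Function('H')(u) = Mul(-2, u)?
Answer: -609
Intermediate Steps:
Function('c')(n) = Add(7, n)
Function('X')(N, O) = 15 (Function('X')(N, O) = Mul(Add(-5, 2), -5) = Mul(-3, -5) = 15)
Function('P')(K) = 15
Add(Function('P')(41), Mul(-1, Mul(39, Function('H')(-8)))) = Add(15, Mul(-1, Mul(39, Mul(-2, -8)))) = Add(15, Mul(-1, Mul(39, 16))) = Add(15, Mul(-1, 624)) = Add(15, -624) = -609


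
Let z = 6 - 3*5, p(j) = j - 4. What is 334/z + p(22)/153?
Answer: -5660/153 ≈ -36.993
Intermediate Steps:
p(j) = -4 + j
z = -9 (z = 6 - 15 = -9)
334/z + p(22)/153 = 334/(-9) + (-4 + 22)/153 = 334*(-⅑) + 18*(1/153) = -334/9 + 2/17 = -5660/153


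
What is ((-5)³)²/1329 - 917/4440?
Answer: 7572923/655640 ≈ 11.550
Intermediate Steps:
((-5)³)²/1329 - 917/4440 = (-125)²*(1/1329) - 917*1/4440 = 15625*(1/1329) - 917/4440 = 15625/1329 - 917/4440 = 7572923/655640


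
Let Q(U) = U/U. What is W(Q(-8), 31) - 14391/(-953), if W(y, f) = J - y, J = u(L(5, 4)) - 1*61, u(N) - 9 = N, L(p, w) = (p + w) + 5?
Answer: -22776/953 ≈ -23.899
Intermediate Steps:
L(p, w) = 5 + p + w
u(N) = 9 + N
Q(U) = 1
J = -38 (J = (9 + (5 + 5 + 4)) - 1*61 = (9 + 14) - 61 = 23 - 61 = -38)
W(y, f) = -38 - y
W(Q(-8), 31) - 14391/(-953) = (-38 - 1*1) - 14391/(-953) = (-38 - 1) - 14391*(-1)/953 = -39 - 1*(-14391/953) = -39 + 14391/953 = -22776/953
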